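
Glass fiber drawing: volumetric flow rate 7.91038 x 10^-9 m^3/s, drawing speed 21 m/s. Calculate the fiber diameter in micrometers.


Cross-sectional area from continuity:
  A = Q / v = 7.91038 x 10^-9 / 21 = 3.766848 x 10^-10 m^2
Diameter from circular cross-section:
  d = sqrt(4A / pi) * 10^6 (m -> um)
  d = sqrt(4 * 3.766848 x 10^-10 / pi) * 10^6 = 21.9 um

21.9 um


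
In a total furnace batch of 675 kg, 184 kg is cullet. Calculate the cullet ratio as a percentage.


Cullet ratio = (cullet mass / total batch mass) * 100
  Ratio = 184 / 675 * 100 = 27.26%

27.26%


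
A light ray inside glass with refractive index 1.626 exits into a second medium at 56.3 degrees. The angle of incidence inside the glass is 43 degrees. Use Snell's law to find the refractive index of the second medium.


Apply Snell's law: n1 * sin(theta1) = n2 * sin(theta2)
  n2 = n1 * sin(theta1) / sin(theta2)
  sin(43) = 0.681998
  sin(56.3) = 0.831954
  n2 = 1.626 * 0.681998 / 0.831954 = 1.3329

1.3329


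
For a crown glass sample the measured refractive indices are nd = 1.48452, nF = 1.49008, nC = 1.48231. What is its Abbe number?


Abbe number formula: Vd = (nd - 1) / (nF - nC)
  nd - 1 = 1.48452 - 1 = 0.48452
  nF - nC = 1.49008 - 1.48231 = 0.00777
  Vd = 0.48452 / 0.00777 = 62.36

62.36


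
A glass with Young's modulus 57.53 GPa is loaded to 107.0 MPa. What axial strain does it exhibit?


Rearrange E = sigma / epsilon:
  epsilon = sigma / E
  E (MPa) = 57.53 * 1000 = 57530
  epsilon = 107.0 / 57530 = 0.00186

0.00186


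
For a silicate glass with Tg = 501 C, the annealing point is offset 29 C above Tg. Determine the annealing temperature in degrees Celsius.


The annealing temperature is Tg plus the offset:
  T_anneal = 501 + 29 = 530 C

530 C


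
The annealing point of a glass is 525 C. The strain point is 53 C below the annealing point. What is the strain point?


Strain point = annealing point - difference:
  T_strain = 525 - 53 = 472 C

472 C


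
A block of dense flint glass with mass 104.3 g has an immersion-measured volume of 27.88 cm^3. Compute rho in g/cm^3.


Use the definition of density:
  rho = mass / volume
  rho = 104.3 / 27.88 = 3.741 g/cm^3

3.741 g/cm^3


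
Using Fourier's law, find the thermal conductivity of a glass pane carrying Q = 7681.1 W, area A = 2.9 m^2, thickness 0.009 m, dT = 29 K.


Fourier's law rearranged: k = Q * t / (A * dT)
  Numerator = 7681.1 * 0.009 = 69.1299
  Denominator = 2.9 * 29 = 84.1
  k = 69.1299 / 84.1 = 0.822 W/mK

0.822 W/mK


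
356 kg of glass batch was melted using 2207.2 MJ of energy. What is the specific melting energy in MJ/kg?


Rearrange E = m * s for s:
  s = E / m
  s = 2207.2 / 356 = 6.2 MJ/kg

6.2 MJ/kg


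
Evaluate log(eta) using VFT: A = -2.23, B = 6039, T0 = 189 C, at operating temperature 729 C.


VFT equation: log(eta) = A + B / (T - T0)
  T - T0 = 729 - 189 = 540
  B / (T - T0) = 6039 / 540 = 11.183
  log(eta) = -2.23 + 11.183 = 8.953

8.953


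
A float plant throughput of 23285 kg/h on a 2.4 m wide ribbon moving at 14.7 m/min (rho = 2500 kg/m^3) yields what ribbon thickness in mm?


Ribbon cross-section from mass balance:
  Volume rate = throughput / density = 23285 / 2500 = 9.314 m^3/h
  thickness = volume rate / (speed * 60 * width), i.e.
  thickness = throughput / (60 * speed * width * density) * 1000
  thickness = 23285 / (60 * 14.7 * 2.4 * 2500) * 1000 = 4.4 mm

4.4 mm


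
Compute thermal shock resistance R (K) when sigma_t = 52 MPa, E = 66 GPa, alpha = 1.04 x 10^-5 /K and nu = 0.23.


Thermal shock resistance: R = sigma * (1 - nu) / (E * alpha)
  Numerator = 52 * (1 - 0.23) = 40.04
  Denominator = 66 * 1000 * (1.04 x 10^-5) = 0.6864
  R = 40.04 / 0.6864 = 58.3 K

58.3 K


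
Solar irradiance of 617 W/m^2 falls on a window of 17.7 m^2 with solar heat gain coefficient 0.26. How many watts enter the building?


Solar heat gain: Q = Area * SHGC * Irradiance
  Q = 17.7 * 0.26 * 617 = 2839.4 W

2839.4 W


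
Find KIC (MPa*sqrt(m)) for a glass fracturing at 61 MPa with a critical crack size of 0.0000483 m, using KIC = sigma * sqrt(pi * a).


Fracture toughness: KIC = sigma * sqrt(pi * a)
  pi * a = pi * 0.0000483 = 0.000151739
  sqrt(pi * a) = 0.012318
  KIC = 61 * 0.012318 = 0.751 MPa*sqrt(m)

0.751 MPa*sqrt(m)


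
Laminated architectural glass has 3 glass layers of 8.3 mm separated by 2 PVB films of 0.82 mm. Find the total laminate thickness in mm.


Total thickness = glass contribution + PVB contribution
  Glass: 3 * 8.3 = 24.9 mm
  PVB: 2 * 0.82 = 1.64 mm
  Total = 24.9 + 1.64 = 26.54 mm

26.54 mm


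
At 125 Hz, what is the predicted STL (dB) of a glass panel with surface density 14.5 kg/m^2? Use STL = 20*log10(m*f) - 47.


Mass law: STL = 20 * log10(m * f) - 47
  m * f = 14.5 * 125 = 1812.5
  log10(1812.5) = 3.25828
  STL = 20 * 3.25828 - 47 = 65.1656 - 47 = 18.2 dB

18.2 dB


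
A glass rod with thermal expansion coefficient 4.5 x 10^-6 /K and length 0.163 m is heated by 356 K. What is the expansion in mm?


Thermal expansion formula: dL = alpha * L0 * dT
  dL = (4.5 x 10^-6) * 0.163 * 356 = 0.00026113 m
Convert to mm: 0.00026113 * 1000 = 0.2611 mm

0.2611 mm


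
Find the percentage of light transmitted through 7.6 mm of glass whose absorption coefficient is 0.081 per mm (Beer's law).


Beer-Lambert law: T = exp(-alpha * thickness)
  exponent = -0.081 * 7.6 = -0.6156
  T = exp(-0.6156) = 0.5403
  Percentage = 0.5403 * 100 = 54.03%

54.03%


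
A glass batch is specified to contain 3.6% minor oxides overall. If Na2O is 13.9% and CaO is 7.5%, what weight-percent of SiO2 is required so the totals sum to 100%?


Known pieces sum to 100%:
  SiO2 = 100 - (others + Na2O + CaO)
  SiO2 = 100 - (3.6 + 13.9 + 7.5) = 75.0%

75.0%


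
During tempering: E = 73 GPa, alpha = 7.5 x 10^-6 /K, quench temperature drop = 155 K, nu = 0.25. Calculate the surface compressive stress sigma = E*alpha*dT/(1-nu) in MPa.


Tempering stress: sigma = E * alpha * dT / (1 - nu)
  E (MPa) = 73 * 1000 = 73000
  Numerator = 73000 * (7.5 x 10^-6) * 155 = 84.8625
  Denominator = 1 - 0.25 = 0.75
  sigma = 84.8625 / 0.75 = 113.1 MPa

113.1 MPa


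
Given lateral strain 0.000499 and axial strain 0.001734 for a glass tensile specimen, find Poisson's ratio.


Poisson's ratio: nu = lateral strain / axial strain
  nu = 0.000499 / 0.001734 = 0.2878

0.2878


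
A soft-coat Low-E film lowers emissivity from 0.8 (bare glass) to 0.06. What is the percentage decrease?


Percentage reduction = (1 - coated/uncoated) * 100
  Ratio = 0.06 / 0.8 = 0.075
  Reduction = (1 - 0.075) * 100 = 92.5%

92.5%


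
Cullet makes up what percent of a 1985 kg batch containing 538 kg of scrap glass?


Cullet ratio = (cullet mass / total batch mass) * 100
  Ratio = 538 / 1985 * 100 = 27.1%

27.1%


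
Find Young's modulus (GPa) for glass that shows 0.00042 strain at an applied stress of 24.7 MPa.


Young's modulus: E = stress / strain
  E = 24.7 MPa / 0.00042 = 58809.52 MPa
Convert to GPa: 58809.52 / 1000 = 58.81 GPa

58.81 GPa


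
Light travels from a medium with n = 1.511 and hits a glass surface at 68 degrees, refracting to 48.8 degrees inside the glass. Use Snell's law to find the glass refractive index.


Apply Snell's law: n1 * sin(theta1) = n2 * sin(theta2)
  n2 = n1 * sin(theta1) / sin(theta2)
  sin(68) = 0.927184
  sin(48.8) = 0.752415
  n2 = 1.511 * 0.927184 / 0.752415 = 1.862

1.862


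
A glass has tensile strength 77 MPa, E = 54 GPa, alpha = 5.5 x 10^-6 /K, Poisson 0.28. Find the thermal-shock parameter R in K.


Thermal shock resistance: R = sigma * (1 - nu) / (E * alpha)
  Numerator = 77 * (1 - 0.28) = 55.44
  Denominator = 54 * 1000 * (5.5 x 10^-6) = 0.297
  R = 55.44 / 0.297 = 186.7 K

186.7 K


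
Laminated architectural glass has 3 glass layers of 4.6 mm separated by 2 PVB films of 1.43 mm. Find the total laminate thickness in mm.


Total thickness = glass contribution + PVB contribution
  Glass: 3 * 4.6 = 13.8 mm
  PVB: 2 * 1.43 = 2.86 mm
  Total = 13.8 + 2.86 = 16.66 mm

16.66 mm


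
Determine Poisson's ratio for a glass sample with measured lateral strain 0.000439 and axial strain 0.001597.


Poisson's ratio: nu = lateral strain / axial strain
  nu = 0.000439 / 0.001597 = 0.2749

0.2749


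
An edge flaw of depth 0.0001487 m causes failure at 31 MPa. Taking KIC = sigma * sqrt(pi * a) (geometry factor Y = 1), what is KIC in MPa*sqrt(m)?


Fracture toughness: KIC = sigma * sqrt(pi * a)
  pi * a = pi * 0.0001487 = 0.000467155
  sqrt(pi * a) = 0.021614
  KIC = 31 * 0.021614 = 0.67 MPa*sqrt(m)

0.67 MPa*sqrt(m)


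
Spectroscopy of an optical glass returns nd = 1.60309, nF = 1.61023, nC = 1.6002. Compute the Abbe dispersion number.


Abbe number formula: Vd = (nd - 1) / (nF - nC)
  nd - 1 = 1.60309 - 1 = 0.60309
  nF - nC = 1.61023 - 1.6002 = 0.01003
  Vd = 0.60309 / 0.01003 = 60.13

60.13


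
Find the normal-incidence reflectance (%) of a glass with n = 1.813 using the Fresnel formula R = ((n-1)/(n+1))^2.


Fresnel reflectance at normal incidence:
  R = ((n - 1)/(n + 1))^2
  (n - 1)/(n + 1) = (1.813 - 1)/(1.813 + 1) = 0.289015
  R = 0.289015^2 = 0.0835297
  R(%) = 0.0835297 * 100 = 8.353%

8.353%


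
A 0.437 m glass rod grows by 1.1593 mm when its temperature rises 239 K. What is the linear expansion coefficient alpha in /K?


Rearrange dL = alpha * L0 * dT for alpha:
  alpha = dL / (L0 * dT)
  alpha = (1.1593 / 1000) / (0.437 * 239) = 0.0000111 /K = 1.11 x 10^-5 /K

1.11 x 10^-5 /K


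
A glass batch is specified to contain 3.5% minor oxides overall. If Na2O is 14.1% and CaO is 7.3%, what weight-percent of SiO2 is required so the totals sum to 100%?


Known pieces sum to 100%:
  SiO2 = 100 - (others + Na2O + CaO)
  SiO2 = 100 - (3.5 + 14.1 + 7.3) = 75.1%

75.1%


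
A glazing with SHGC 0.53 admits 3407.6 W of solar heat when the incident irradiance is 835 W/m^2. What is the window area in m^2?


Rearrange Q = Area * SHGC * Irradiance:
  Area = Q / (SHGC * Irradiance)
  Area = 3407.6 / (0.53 * 835) = 7.7 m^2

7.7 m^2


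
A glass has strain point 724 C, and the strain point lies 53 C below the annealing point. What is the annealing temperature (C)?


T_anneal = T_strain + gap:
  T_anneal = 724 + 53 = 777 C

777 C


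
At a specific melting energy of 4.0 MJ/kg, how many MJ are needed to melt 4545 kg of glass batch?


Total energy = mass * specific energy
  E = 4545 * 4.0 = 18180 MJ

18180 MJ


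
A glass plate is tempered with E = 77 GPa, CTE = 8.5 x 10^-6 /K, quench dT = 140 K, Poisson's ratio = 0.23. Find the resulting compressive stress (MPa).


Tempering stress: sigma = E * alpha * dT / (1 - nu)
  E (MPa) = 77 * 1000 = 77000
  Numerator = 77000 * (8.5 x 10^-6) * 140 = 91.63
  Denominator = 1 - 0.23 = 0.77
  sigma = 91.63 / 0.77 = 119.0 MPa

119.0 MPa


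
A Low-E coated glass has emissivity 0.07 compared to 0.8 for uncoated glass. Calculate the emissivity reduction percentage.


Percentage reduction = (1 - coated/uncoated) * 100
  Ratio = 0.07 / 0.8 = 0.0875
  Reduction = (1 - 0.0875) * 100 = 91.2%

91.2%


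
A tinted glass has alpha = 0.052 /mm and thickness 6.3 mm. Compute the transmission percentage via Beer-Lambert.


Beer-Lambert law: T = exp(-alpha * thickness)
  exponent = -0.052 * 6.3 = -0.3276
  T = exp(-0.3276) = 0.7207
  Percentage = 0.7207 * 100 = 72.07%

72.07%


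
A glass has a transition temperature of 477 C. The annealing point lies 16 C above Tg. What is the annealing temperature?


The annealing temperature is Tg plus the offset:
  T_anneal = 477 + 16 = 493 C

493 C


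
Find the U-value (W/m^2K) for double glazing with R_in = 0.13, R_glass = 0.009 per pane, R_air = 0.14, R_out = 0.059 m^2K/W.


Total thermal resistance (series):
  R_total = R_in + R_glass + R_air + R_glass + R_out
  R_total = 0.13 + 0.009 + 0.14 + 0.009 + 0.059 = 0.347 m^2K/W
U-value = 1 / R_total = 1 / 0.347 = 2.882 W/m^2K

2.882 W/m^2K


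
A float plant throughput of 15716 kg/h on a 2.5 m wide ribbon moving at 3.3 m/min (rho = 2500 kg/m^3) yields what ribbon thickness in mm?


Ribbon cross-section from mass balance:
  Volume rate = throughput / density = 15716 / 2500 = 6.2864 m^3/h
  thickness = volume rate / (speed * 60 * width), i.e.
  thickness = throughput / (60 * speed * width * density) * 1000
  thickness = 15716 / (60 * 3.3 * 2.5 * 2500) * 1000 = 12.7 mm

12.7 mm


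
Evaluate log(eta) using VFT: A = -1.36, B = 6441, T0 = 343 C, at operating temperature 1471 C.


VFT equation: log(eta) = A + B / (T - T0)
  T - T0 = 1471 - 343 = 1128
  B / (T - T0) = 6441 / 1128 = 5.71
  log(eta) = -1.36 + 5.71 = 4.35

4.35


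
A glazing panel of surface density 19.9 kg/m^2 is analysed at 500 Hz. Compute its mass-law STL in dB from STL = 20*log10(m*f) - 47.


Mass law: STL = 20 * log10(m * f) - 47
  m * f = 19.9 * 500 = 9950
  log10(9950) = 3.99782
  STL = 20 * 3.99782 - 47 = 79.9564 - 47 = 33.0 dB

33.0 dB


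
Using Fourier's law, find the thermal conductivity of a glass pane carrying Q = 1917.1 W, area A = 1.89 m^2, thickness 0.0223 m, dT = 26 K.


Fourier's law rearranged: k = Q * t / (A * dT)
  Numerator = 1917.1 * 0.0223 = 42.75133
  Denominator = 1.89 * 26 = 49.14
  k = 42.75133 / 49.14 = 0.87 W/mK

0.87 W/mK


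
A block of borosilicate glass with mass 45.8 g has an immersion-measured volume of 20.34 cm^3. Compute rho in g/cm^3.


Use the definition of density:
  rho = mass / volume
  rho = 45.8 / 20.34 = 2.252 g/cm^3

2.252 g/cm^3


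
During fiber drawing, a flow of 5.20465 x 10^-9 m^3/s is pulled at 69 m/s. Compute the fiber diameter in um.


Cross-sectional area from continuity:
  A = Q / v = 5.20465 x 10^-9 / 69 = 7.542971 x 10^-11 m^2
Diameter from circular cross-section:
  d = sqrt(4A / pi) * 10^6 (m -> um)
  d = sqrt(4 * 7.542971 x 10^-11 / pi) * 10^6 = 9.8 um

9.8 um


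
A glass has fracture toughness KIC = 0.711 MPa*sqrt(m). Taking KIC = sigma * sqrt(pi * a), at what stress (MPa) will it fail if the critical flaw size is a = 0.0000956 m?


Rearrange KIC = sigma * sqrt(pi * a):
  sigma = KIC / sqrt(pi * a)
  sqrt(pi * 0.0000956) = 0.01733
  sigma = 0.711 / 0.01733 = 41.03 MPa

41.03 MPa


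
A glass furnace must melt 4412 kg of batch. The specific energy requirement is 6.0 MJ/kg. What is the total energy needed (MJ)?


Total energy = mass * specific energy
  E = 4412 * 6.0 = 26472 MJ

26472 MJ


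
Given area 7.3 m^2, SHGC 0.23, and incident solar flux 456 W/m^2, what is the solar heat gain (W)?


Solar heat gain: Q = Area * SHGC * Irradiance
  Q = 7.3 * 0.23 * 456 = 765.6 W

765.6 W


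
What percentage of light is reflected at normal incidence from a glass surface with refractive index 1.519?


Fresnel reflectance at normal incidence:
  R = ((n - 1)/(n + 1))^2
  (n - 1)/(n + 1) = (1.519 - 1)/(1.519 + 1) = 0.206034
  R = 0.206034^2 = 0.04245
  R(%) = 0.04245 * 100 = 4.245%

4.245%


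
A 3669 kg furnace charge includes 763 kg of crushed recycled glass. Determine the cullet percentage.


Cullet ratio = (cullet mass / total batch mass) * 100
  Ratio = 763 / 3669 * 100 = 20.8%

20.8%


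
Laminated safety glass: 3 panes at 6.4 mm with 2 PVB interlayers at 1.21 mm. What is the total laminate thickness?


Total thickness = glass contribution + PVB contribution
  Glass: 3 * 6.4 = 19.2 mm
  PVB: 2 * 1.21 = 2.42 mm
  Total = 19.2 + 2.42 = 21.62 mm

21.62 mm


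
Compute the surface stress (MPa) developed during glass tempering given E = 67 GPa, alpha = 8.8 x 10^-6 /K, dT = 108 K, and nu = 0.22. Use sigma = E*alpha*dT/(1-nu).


Tempering stress: sigma = E * alpha * dT / (1 - nu)
  E (MPa) = 67 * 1000 = 67000
  Numerator = 67000 * (8.8 x 10^-6) * 108 = 63.6768
  Denominator = 1 - 0.22 = 0.78
  sigma = 63.6768 / 0.78 = 81.6 MPa

81.6 MPa


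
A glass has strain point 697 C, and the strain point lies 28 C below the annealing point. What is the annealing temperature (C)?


T_anneal = T_strain + gap:
  T_anneal = 697 + 28 = 725 C

725 C


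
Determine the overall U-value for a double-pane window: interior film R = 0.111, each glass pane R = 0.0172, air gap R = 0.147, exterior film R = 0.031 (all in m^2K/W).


Total thermal resistance (series):
  R_total = R_in + R_glass + R_air + R_glass + R_out
  R_total = 0.111 + 0.0172 + 0.147 + 0.0172 + 0.031 = 0.3234 m^2K/W
U-value = 1 / R_total = 1 / 0.3234 = 3.092 W/m^2K

3.092 W/m^2K


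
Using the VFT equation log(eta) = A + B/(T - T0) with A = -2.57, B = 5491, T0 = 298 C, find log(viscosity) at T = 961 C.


VFT equation: log(eta) = A + B / (T - T0)
  T - T0 = 961 - 298 = 663
  B / (T - T0) = 5491 / 663 = 8.282
  log(eta) = -2.57 + 8.282 = 5.712

5.712


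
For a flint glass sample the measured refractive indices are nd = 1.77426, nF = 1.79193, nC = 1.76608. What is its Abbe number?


Abbe number formula: Vd = (nd - 1) / (nF - nC)
  nd - 1 = 1.77426 - 1 = 0.77426
  nF - nC = 1.79193 - 1.76608 = 0.02585
  Vd = 0.77426 / 0.02585 = 29.95

29.95


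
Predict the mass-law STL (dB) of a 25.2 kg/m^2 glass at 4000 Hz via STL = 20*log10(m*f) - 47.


Mass law: STL = 20 * log10(m * f) - 47
  m * f = 25.2 * 4000 = 100800
  log10(100800) = 5.00346
  STL = 20 * 5.00346 - 47 = 100.0692 - 47 = 53.1 dB

53.1 dB


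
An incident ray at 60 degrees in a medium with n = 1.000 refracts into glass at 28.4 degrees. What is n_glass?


Apply Snell's law: n1 * sin(theta1) = n2 * sin(theta2)
  n2 = n1 * sin(theta1) / sin(theta2)
  sin(60) = 0.866025
  sin(28.4) = 0.475624
  n2 = 1.000 * 0.866025 / 0.475624 = 1.8208

1.8208


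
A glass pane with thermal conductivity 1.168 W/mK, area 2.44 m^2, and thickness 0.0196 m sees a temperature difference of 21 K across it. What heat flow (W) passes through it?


Fourier's law: Q = k * A * dT / t
  Q = 1.168 * 2.44 * 21 / 0.0196
  Q = 59.84832 / 0.0196 = 3053.5 W

3053.5 W


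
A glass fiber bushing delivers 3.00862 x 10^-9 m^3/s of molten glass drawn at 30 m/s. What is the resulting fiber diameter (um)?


Cross-sectional area from continuity:
  A = Q / v = 3.00862 x 10^-9 / 30 = 1.002873 x 10^-10 m^2
Diameter from circular cross-section:
  d = sqrt(4A / pi) * 10^6 (m -> um)
  d = sqrt(4 * 1.002873 x 10^-10 / pi) * 10^6 = 11.3 um

11.3 um


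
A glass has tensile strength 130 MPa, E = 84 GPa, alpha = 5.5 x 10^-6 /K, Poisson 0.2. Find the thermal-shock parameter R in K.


Thermal shock resistance: R = sigma * (1 - nu) / (E * alpha)
  Numerator = 130 * (1 - 0.2) = 104.0
  Denominator = 84 * 1000 * (5.5 x 10^-6) = 0.462
  R = 104.0 / 0.462 = 225.1 K

225.1 K


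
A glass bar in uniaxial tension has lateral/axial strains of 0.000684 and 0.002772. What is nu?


Poisson's ratio: nu = lateral strain / axial strain
  nu = 0.000684 / 0.002772 = 0.2468

0.2468


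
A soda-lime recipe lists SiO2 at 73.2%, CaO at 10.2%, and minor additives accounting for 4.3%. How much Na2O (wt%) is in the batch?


Pieces sum to 100%:
  Na2O = 100 - (SiO2 + CaO + others)
  Na2O = 100 - (73.2 + 10.2 + 4.3) = 12.3%

12.3%


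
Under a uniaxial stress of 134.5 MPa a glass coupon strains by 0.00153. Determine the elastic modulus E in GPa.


Young's modulus: E = stress / strain
  E = 134.5 MPa / 0.00153 = 87908.5 MPa
Convert to GPa: 87908.5 / 1000 = 87.91 GPa

87.91 GPa


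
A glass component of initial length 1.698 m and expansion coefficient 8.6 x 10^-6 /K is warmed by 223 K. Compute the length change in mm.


Thermal expansion formula: dL = alpha * L0 * dT
  dL = (8.6 x 10^-6) * 1.698 * 223 = 0.00325642 m
Convert to mm: 0.00325642 * 1000 = 3.2564 mm

3.2564 mm


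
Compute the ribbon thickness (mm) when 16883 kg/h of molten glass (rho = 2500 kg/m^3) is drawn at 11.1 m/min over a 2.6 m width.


Ribbon cross-section from mass balance:
  Volume rate = throughput / density = 16883 / 2500 = 6.7532 m^3/h
  thickness = volume rate / (speed * 60 * width), i.e.
  thickness = throughput / (60 * speed * width * density) * 1000
  thickness = 16883 / (60 * 11.1 * 2.6 * 2500) * 1000 = 3.9 mm

3.9 mm


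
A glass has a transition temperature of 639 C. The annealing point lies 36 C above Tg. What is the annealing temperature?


The annealing temperature is Tg plus the offset:
  T_anneal = 639 + 36 = 675 C

675 C


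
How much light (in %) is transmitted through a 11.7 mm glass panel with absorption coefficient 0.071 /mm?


Beer-Lambert law: T = exp(-alpha * thickness)
  exponent = -0.071 * 11.7 = -0.8307
  T = exp(-0.8307) = 0.4357
  Percentage = 0.4357 * 100 = 43.57%

43.57%


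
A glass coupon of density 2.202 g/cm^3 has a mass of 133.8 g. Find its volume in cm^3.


Rearrange rho = m / V:
  V = m / rho
  V = 133.8 / 2.202 = 60.763 cm^3

60.763 cm^3


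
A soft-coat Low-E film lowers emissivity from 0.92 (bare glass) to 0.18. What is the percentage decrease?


Percentage reduction = (1 - coated/uncoated) * 100
  Ratio = 0.18 / 0.92 = 0.1957
  Reduction = (1 - 0.1957) * 100 = 80.4%

80.4%


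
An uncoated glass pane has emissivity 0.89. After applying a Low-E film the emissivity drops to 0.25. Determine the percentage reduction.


Percentage reduction = (1 - coated/uncoated) * 100
  Ratio = 0.25 / 0.89 = 0.2809
  Reduction = (1 - 0.2809) * 100 = 71.9%

71.9%


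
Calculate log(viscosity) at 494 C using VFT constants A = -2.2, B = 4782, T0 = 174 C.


VFT equation: log(eta) = A + B / (T - T0)
  T - T0 = 494 - 174 = 320
  B / (T - T0) = 4782 / 320 = 14.944
  log(eta) = -2.2 + 14.944 = 12.744

12.744


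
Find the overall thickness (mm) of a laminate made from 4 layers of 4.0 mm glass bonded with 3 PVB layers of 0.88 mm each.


Total thickness = glass contribution + PVB contribution
  Glass: 4 * 4.0 = 16.0 mm
  PVB: 3 * 0.88 = 2.64 mm
  Total = 16.0 + 2.64 = 18.64 mm

18.64 mm


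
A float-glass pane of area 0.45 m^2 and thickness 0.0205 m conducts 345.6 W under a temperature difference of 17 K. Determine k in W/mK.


Fourier's law rearranged: k = Q * t / (A * dT)
  Numerator = 345.6 * 0.0205 = 7.0848
  Denominator = 0.45 * 17 = 7.65
  k = 7.0848 / 7.65 = 0.926 W/mK

0.926 W/mK


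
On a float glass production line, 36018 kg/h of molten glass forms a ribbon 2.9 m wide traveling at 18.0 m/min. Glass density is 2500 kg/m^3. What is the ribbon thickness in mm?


Ribbon cross-section from mass balance:
  Volume rate = throughput / density = 36018 / 2500 = 14.4072 m^3/h
  thickness = volume rate / (speed * 60 * width), i.e.
  thickness = throughput / (60 * speed * width * density) * 1000
  thickness = 36018 / (60 * 18.0 * 2.9 * 2500) * 1000 = 4.6 mm

4.6 mm


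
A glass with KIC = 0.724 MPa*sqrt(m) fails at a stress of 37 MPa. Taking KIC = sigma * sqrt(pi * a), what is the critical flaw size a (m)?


Rearrange KIC = sigma * sqrt(pi * a):
  sqrt(pi * a) = KIC / sigma
  sqrt(pi * a) = 0.724 / 37 = 0.019568
  a = (KIC / sigma)^2 / pi
  a = 0.019568^2 / pi = 0.0001219 m

0.0001219 m


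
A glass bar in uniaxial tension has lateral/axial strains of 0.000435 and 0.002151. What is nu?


Poisson's ratio: nu = lateral strain / axial strain
  nu = 0.000435 / 0.002151 = 0.2022

0.2022


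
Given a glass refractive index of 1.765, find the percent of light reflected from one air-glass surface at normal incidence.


Fresnel reflectance at normal incidence:
  R = ((n - 1)/(n + 1))^2
  (n - 1)/(n + 1) = (1.765 - 1)/(1.765 + 1) = 0.276673
  R = 0.276673^2 = 0.0765479
  R(%) = 0.0765479 * 100 = 7.655%

7.655%


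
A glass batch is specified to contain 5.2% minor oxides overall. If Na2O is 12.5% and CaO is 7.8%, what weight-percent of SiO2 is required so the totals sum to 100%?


Known pieces sum to 100%:
  SiO2 = 100 - (others + Na2O + CaO)
  SiO2 = 100 - (5.2 + 12.5 + 7.8) = 74.5%

74.5%


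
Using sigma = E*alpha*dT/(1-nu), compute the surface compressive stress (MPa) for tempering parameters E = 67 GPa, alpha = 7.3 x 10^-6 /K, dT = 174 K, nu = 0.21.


Tempering stress: sigma = E * alpha * dT / (1 - nu)
  E (MPa) = 67 * 1000 = 67000
  Numerator = 67000 * (7.3 x 10^-6) * 174 = 85.1034
  Denominator = 1 - 0.21 = 0.79
  sigma = 85.1034 / 0.79 = 107.7 MPa

107.7 MPa


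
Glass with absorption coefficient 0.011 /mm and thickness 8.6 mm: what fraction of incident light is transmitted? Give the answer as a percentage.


Beer-Lambert law: T = exp(-alpha * thickness)
  exponent = -0.011 * 8.6 = -0.0946
  T = exp(-0.0946) = 0.9097
  Percentage = 0.9097 * 100 = 90.97%

90.97%


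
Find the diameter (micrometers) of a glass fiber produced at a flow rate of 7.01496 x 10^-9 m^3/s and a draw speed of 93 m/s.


Cross-sectional area from continuity:
  A = Q / v = 7.01496 x 10^-9 / 93 = 7.542968 x 10^-11 m^2
Diameter from circular cross-section:
  d = sqrt(4A / pi) * 10^6 (m -> um)
  d = sqrt(4 * 7.542968 x 10^-11 / pi) * 10^6 = 9.8 um

9.8 um


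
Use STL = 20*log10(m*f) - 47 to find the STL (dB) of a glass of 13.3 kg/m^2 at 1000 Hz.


Mass law: STL = 20 * log10(m * f) - 47
  m * f = 13.3 * 1000 = 13300
  log10(13300) = 4.12385
  STL = 20 * 4.12385 - 47 = 82.477 - 47 = 35.5 dB

35.5 dB


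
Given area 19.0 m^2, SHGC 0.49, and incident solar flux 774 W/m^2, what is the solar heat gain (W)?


Solar heat gain: Q = Area * SHGC * Irradiance
  Q = 19.0 * 0.49 * 774 = 7205.9 W

7205.9 W


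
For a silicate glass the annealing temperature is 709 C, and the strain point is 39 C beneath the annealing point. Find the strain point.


Strain point = annealing point - difference:
  T_strain = 709 - 39 = 670 C

670 C


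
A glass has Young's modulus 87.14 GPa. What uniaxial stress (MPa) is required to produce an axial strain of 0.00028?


Rearrange E = sigma / epsilon:
  sigma = E * epsilon
  E (MPa) = 87.14 * 1000 = 87140
  sigma = 87140 * 0.00028 = 24.4 MPa

24.4 MPa


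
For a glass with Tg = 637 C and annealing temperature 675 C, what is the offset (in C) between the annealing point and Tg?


Offset = T_anneal - Tg:
  offset = 675 - 637 = 38 C

38 C


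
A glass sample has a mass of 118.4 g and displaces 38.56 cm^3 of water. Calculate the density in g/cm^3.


Use the definition of density:
  rho = mass / volume
  rho = 118.4 / 38.56 = 3.071 g/cm^3

3.071 g/cm^3


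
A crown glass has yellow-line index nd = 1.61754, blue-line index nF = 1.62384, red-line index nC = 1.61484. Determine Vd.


Abbe number formula: Vd = (nd - 1) / (nF - nC)
  nd - 1 = 1.61754 - 1 = 0.61754
  nF - nC = 1.62384 - 1.61484 = 0.009
  Vd = 0.61754 / 0.009 = 68.62

68.62


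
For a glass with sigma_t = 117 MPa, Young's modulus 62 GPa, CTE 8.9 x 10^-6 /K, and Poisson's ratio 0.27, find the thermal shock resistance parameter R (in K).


Thermal shock resistance: R = sigma * (1 - nu) / (E * alpha)
  Numerator = 117 * (1 - 0.27) = 85.41
  Denominator = 62 * 1000 * (8.9 x 10^-6) = 0.5518
  R = 85.41 / 0.5518 = 154.8 K

154.8 K


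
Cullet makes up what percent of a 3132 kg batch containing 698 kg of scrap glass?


Cullet ratio = (cullet mass / total batch mass) * 100
  Ratio = 698 / 3132 * 100 = 22.29%

22.29%


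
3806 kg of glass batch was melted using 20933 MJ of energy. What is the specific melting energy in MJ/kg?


Rearrange E = m * s for s:
  s = E / m
  s = 20933 / 3806 = 5.5 MJ/kg

5.5 MJ/kg


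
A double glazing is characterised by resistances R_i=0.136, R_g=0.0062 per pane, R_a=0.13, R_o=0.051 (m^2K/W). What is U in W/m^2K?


Total thermal resistance (series):
  R_total = R_in + R_glass + R_air + R_glass + R_out
  R_total = 0.136 + 0.0062 + 0.13 + 0.0062 + 0.051 = 0.3294 m^2K/W
U-value = 1 / R_total = 1 / 0.3294 = 3.036 W/m^2K

3.036 W/m^2K


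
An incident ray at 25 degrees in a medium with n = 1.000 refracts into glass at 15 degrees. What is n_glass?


Apply Snell's law: n1 * sin(theta1) = n2 * sin(theta2)
  n2 = n1 * sin(theta1) / sin(theta2)
  sin(25) = 0.422618
  sin(15) = 0.258819
  n2 = 1.000 * 0.422618 / 0.258819 = 1.6329

1.6329


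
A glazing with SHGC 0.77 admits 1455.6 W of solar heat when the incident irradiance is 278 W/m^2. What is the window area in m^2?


Rearrange Q = Area * SHGC * Irradiance:
  Area = Q / (SHGC * Irradiance)
  Area = 1455.6 / (0.77 * 278) = 6.8 m^2

6.8 m^2


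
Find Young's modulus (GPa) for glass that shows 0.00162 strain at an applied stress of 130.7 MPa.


Young's modulus: E = stress / strain
  E = 130.7 MPa / 0.00162 = 80679.01 MPa
Convert to GPa: 80679.01 / 1000 = 80.68 GPa

80.68 GPa


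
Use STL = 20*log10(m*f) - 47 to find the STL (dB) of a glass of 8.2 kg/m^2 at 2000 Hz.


Mass law: STL = 20 * log10(m * f) - 47
  m * f = 8.2 * 2000 = 16400
  log10(16400) = 4.21484
  STL = 20 * 4.21484 - 47 = 84.2968 - 47 = 37.3 dB

37.3 dB


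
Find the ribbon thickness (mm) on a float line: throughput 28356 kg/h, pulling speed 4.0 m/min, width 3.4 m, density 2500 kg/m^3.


Ribbon cross-section from mass balance:
  Volume rate = throughput / density = 28356 / 2500 = 11.3424 m^3/h
  thickness = volume rate / (speed * 60 * width), i.e.
  thickness = throughput / (60 * speed * width * density) * 1000
  thickness = 28356 / (60 * 4.0 * 3.4 * 2500) * 1000 = 13.9 mm

13.9 mm


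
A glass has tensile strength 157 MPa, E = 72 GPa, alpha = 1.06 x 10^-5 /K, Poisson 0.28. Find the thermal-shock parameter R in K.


Thermal shock resistance: R = sigma * (1 - nu) / (E * alpha)
  Numerator = 157 * (1 - 0.28) = 113.04
  Denominator = 72 * 1000 * (1.06 x 10^-5) = 0.7632
  R = 113.04 / 0.7632 = 148.1 K

148.1 K


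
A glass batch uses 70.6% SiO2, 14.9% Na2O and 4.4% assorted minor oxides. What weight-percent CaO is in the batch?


Pieces sum to 100%:
  CaO = 100 - (SiO2 + Na2O + others)
  CaO = 100 - (70.6 + 14.9 + 4.4) = 10.1%

10.1%


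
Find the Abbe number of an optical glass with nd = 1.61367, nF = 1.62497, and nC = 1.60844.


Abbe number formula: Vd = (nd - 1) / (nF - nC)
  nd - 1 = 1.61367 - 1 = 0.61367
  nF - nC = 1.62497 - 1.60844 = 0.01653
  Vd = 0.61367 / 0.01653 = 37.12

37.12


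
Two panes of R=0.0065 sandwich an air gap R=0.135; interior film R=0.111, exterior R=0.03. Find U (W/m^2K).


Total thermal resistance (series):
  R_total = R_in + R_glass + R_air + R_glass + R_out
  R_total = 0.111 + 0.0065 + 0.135 + 0.0065 + 0.03 = 0.289 m^2K/W
U-value = 1 / R_total = 1 / 0.289 = 3.46 W/m^2K

3.46 W/m^2K


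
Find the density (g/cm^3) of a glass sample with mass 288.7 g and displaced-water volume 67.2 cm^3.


Use the definition of density:
  rho = mass / volume
  rho = 288.7 / 67.2 = 4.296 g/cm^3

4.296 g/cm^3


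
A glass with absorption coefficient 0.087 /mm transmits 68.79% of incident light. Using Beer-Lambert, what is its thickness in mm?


Rearrange T = exp(-alpha * thickness):
  thickness = -ln(T) / alpha
  T = 68.79/100 = 0.6879
  ln(T) = -0.37411
  -ln(T) = 0.37411
  thickness = 0.37411 / 0.087 = 4.3 mm

4.3 mm


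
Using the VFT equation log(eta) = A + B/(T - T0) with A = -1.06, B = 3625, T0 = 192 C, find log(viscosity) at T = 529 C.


VFT equation: log(eta) = A + B / (T - T0)
  T - T0 = 529 - 192 = 337
  B / (T - T0) = 3625 / 337 = 10.757
  log(eta) = -1.06 + 10.757 = 9.697

9.697


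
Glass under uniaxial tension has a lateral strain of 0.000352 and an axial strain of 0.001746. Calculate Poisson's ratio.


Poisson's ratio: nu = lateral strain / axial strain
  nu = 0.000352 / 0.001746 = 0.2016

0.2016


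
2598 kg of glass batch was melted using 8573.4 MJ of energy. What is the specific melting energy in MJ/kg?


Rearrange E = m * s for s:
  s = E / m
  s = 8573.4 / 2598 = 3.3 MJ/kg

3.3 MJ/kg


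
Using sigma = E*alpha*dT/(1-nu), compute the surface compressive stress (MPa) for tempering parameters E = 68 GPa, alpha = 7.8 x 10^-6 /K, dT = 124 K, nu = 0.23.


Tempering stress: sigma = E * alpha * dT / (1 - nu)
  E (MPa) = 68 * 1000 = 68000
  Numerator = 68000 * (7.8 x 10^-6) * 124 = 65.7696
  Denominator = 1 - 0.23 = 0.77
  sigma = 65.7696 / 0.77 = 85.4 MPa

85.4 MPa


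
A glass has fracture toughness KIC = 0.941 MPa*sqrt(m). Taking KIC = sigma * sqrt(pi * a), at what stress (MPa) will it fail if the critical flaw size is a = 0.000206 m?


Rearrange KIC = sigma * sqrt(pi * a):
  sigma = KIC / sqrt(pi * a)
  sqrt(pi * 0.000206) = 0.025439
  sigma = 0.941 / 0.025439 = 36.99 MPa

36.99 MPa


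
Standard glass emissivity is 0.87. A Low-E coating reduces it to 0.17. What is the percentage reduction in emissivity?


Percentage reduction = (1 - coated/uncoated) * 100
  Ratio = 0.17 / 0.87 = 0.1954
  Reduction = (1 - 0.1954) * 100 = 80.5%

80.5%


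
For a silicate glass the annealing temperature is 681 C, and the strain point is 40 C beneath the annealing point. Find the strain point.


Strain point = annealing point - difference:
  T_strain = 681 - 40 = 641 C

641 C


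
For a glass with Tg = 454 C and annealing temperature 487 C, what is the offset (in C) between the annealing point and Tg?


Offset = T_anneal - Tg:
  offset = 487 - 454 = 33 C

33 C


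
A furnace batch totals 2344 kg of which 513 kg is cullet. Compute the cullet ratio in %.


Cullet ratio = (cullet mass / total batch mass) * 100
  Ratio = 513 / 2344 * 100 = 21.89%

21.89%


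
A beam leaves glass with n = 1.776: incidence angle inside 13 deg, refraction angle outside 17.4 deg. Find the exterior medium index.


Apply Snell's law: n1 * sin(theta1) = n2 * sin(theta2)
  n2 = n1 * sin(theta1) / sin(theta2)
  sin(13) = 0.224951
  sin(17.4) = 0.299041
  n2 = 1.776 * 0.224951 / 0.299041 = 1.336

1.336


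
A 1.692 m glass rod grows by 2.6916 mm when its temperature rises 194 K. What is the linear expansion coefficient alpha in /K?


Rearrange dL = alpha * L0 * dT for alpha:
  alpha = dL / (L0 * dT)
  alpha = (2.6916 / 1000) / (1.692 * 194) = 0.0000082 /K = 8.2 x 10^-6 /K

8.2 x 10^-6 /K


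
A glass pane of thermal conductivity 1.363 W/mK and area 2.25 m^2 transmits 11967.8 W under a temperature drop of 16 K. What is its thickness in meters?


Fourier's law: t = k * A * dT / Q
  t = 1.363 * 2.25 * 16 / 11967.8
  t = 49.068 / 11967.8 = 0.0041 m

0.0041 m


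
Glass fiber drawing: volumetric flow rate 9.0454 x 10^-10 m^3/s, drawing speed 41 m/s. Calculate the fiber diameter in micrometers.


Cross-sectional area from continuity:
  A = Q / v = 9.0454 x 10^-10 / 41 = 2.206195 x 10^-11 m^2
Diameter from circular cross-section:
  d = sqrt(4A / pi) * 10^6 (m -> um)
  d = sqrt(4 * 2.206195 x 10^-11 / pi) * 10^6 = 5.3 um

5.3 um


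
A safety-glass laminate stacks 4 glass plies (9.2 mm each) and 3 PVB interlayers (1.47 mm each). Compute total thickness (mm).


Total thickness = glass contribution + PVB contribution
  Glass: 4 * 9.2 = 36.8 mm
  PVB: 3 * 1.47 = 4.41 mm
  Total = 36.8 + 4.41 = 41.21 mm

41.21 mm


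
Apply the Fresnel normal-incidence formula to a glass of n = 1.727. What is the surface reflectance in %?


Fresnel reflectance at normal incidence:
  R = ((n - 1)/(n + 1))^2
  (n - 1)/(n + 1) = (1.727 - 1)/(1.727 + 1) = 0.266593
  R = 0.266593^2 = 0.0710718
  R(%) = 0.0710718 * 100 = 7.107%

7.107%


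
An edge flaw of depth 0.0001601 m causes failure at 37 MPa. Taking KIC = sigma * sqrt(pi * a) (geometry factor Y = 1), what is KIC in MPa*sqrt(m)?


Fracture toughness: KIC = sigma * sqrt(pi * a)
  pi * a = pi * 0.0001601 = 0.000502969
  sqrt(pi * a) = 0.022427
  KIC = 37 * 0.022427 = 0.83 MPa*sqrt(m)

0.83 MPa*sqrt(m)


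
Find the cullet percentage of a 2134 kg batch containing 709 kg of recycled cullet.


Cullet ratio = (cullet mass / total batch mass) * 100
  Ratio = 709 / 2134 * 100 = 33.22%

33.22%


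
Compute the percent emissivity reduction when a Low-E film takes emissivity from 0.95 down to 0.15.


Percentage reduction = (1 - coated/uncoated) * 100
  Ratio = 0.15 / 0.95 = 0.1579
  Reduction = (1 - 0.1579) * 100 = 84.2%

84.2%


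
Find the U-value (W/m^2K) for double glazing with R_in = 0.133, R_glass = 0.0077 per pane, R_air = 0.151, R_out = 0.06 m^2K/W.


Total thermal resistance (series):
  R_total = R_in + R_glass + R_air + R_glass + R_out
  R_total = 0.133 + 0.0077 + 0.151 + 0.0077 + 0.06 = 0.3594 m^2K/W
U-value = 1 / R_total = 1 / 0.3594 = 2.782 W/m^2K

2.782 W/m^2K


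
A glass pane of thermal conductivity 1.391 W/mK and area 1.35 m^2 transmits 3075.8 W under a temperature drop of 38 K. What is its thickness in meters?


Fourier's law: t = k * A * dT / Q
  t = 1.391 * 1.35 * 38 / 3075.8
  t = 71.3583 / 3075.8 = 0.0232 m

0.0232 m


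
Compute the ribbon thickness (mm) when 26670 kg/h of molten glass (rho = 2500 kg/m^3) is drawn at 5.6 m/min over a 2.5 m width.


Ribbon cross-section from mass balance:
  Volume rate = throughput / density = 26670 / 2500 = 10.668 m^3/h
  thickness = volume rate / (speed * 60 * width), i.e.
  thickness = throughput / (60 * speed * width * density) * 1000
  thickness = 26670 / (60 * 5.6 * 2.5 * 2500) * 1000 = 12.7 mm

12.7 mm


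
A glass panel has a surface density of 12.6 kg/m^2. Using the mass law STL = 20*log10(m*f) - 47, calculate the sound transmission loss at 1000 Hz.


Mass law: STL = 20 * log10(m * f) - 47
  m * f = 12.6 * 1000 = 12600
  log10(12600) = 4.10037
  STL = 20 * 4.10037 - 47 = 82.0074 - 47 = 35.0 dB

35.0 dB


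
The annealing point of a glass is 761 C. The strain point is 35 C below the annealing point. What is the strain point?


Strain point = annealing point - difference:
  T_strain = 761 - 35 = 726 C

726 C


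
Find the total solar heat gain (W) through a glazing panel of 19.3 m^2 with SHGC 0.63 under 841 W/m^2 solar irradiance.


Solar heat gain: Q = Area * SHGC * Irradiance
  Q = 19.3 * 0.63 * 841 = 10225.7 W

10225.7 W


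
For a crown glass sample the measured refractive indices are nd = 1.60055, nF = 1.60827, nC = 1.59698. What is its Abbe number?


Abbe number formula: Vd = (nd - 1) / (nF - nC)
  nd - 1 = 1.60055 - 1 = 0.60055
  nF - nC = 1.60827 - 1.59698 = 0.01129
  Vd = 0.60055 / 0.01129 = 53.19

53.19


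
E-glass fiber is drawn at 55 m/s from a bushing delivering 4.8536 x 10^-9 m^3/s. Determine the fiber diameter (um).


Cross-sectional area from continuity:
  A = Q / v = 4.8536 x 10^-9 / 55 = 8.824727 x 10^-11 m^2
Diameter from circular cross-section:
  d = sqrt(4A / pi) * 10^6 (m -> um)
  d = sqrt(4 * 8.824727 x 10^-11 / pi) * 10^6 = 10.6 um

10.6 um


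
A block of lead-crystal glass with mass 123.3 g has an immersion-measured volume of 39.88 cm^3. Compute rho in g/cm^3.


Use the definition of density:
  rho = mass / volume
  rho = 123.3 / 39.88 = 3.092 g/cm^3

3.092 g/cm^3


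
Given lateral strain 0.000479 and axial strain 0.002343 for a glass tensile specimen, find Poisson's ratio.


Poisson's ratio: nu = lateral strain / axial strain
  nu = 0.000479 / 0.002343 = 0.2044

0.2044


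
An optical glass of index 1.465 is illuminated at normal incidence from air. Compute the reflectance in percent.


Fresnel reflectance at normal incidence:
  R = ((n - 1)/(n + 1))^2
  (n - 1)/(n + 1) = (1.465 - 1)/(1.465 + 1) = 0.188641
  R = 0.188641^2 = 0.0355854
  R(%) = 0.0355854 * 100 = 3.559%

3.559%


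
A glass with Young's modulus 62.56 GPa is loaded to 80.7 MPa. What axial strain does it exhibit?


Rearrange E = sigma / epsilon:
  epsilon = sigma / E
  E (MPa) = 62.56 * 1000 = 62560
  epsilon = 80.7 / 62560 = 0.00129

0.00129


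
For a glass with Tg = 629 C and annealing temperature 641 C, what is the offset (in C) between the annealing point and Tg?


Offset = T_anneal - Tg:
  offset = 641 - 629 = 12 C

12 C


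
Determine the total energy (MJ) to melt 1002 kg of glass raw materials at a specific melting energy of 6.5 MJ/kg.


Total energy = mass * specific energy
  E = 1002 * 6.5 = 6513 MJ

6513 MJ


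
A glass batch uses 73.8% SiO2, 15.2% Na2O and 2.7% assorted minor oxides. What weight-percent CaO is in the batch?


Pieces sum to 100%:
  CaO = 100 - (SiO2 + Na2O + others)
  CaO = 100 - (73.8 + 15.2 + 2.7) = 8.3%

8.3%
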